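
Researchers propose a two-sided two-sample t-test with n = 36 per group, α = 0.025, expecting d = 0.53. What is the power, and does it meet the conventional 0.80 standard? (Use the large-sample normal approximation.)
Power ≈ 0.50; the study is underpowered (power < 0.80)

Power calculation (two-sample t-test, normal approximation):
z_β = d · √(n/2) - z_{α/2}
z_β = 0.53 · √(36/2) - 2.241
z_β = 0.53 · 4.243 - 2.241
z_β = 0.007

Power = Φ(z_β) = Φ(0.007) ≈ 0.503

Effect size d = 0.53 is medium by Cohen's convention (0.2/0.5/0.8).

Threshold: power ≥ 0.80 is conventionally adequate.
Power ≈ 0.50 → the study is underpowered (power < 0.80).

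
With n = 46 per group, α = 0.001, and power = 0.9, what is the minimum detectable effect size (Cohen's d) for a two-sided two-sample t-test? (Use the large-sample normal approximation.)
d ≈ 0.95

Minimum detectable effect (two-sample t-test, normal approximation):
d = (z_{α/2} + z_β) / √(n/2)
d = (3.291 + 1.282) / √(46/2)
d = 4.572 / 4.796
d ≈ 0.95

By Cohen's convention (0.2 small / 0.5 medium / 0.8 large): large effect.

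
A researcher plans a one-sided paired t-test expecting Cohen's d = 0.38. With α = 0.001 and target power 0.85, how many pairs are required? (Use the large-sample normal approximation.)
n = 118 pairs

Sample size formula (paired t-test, normal approximation):
n = ((z_α + z_β) / d)²

z_α = 3.090 (for α = 0.001, one-sided)
z_β = 1.036 (for power = 0.85)
d = 0.38

n = ((3.090 + 1.036) / 0.38)²
n = (10.858)²
n ≈ 117.90
Round up to the next whole number: n = 118 pairs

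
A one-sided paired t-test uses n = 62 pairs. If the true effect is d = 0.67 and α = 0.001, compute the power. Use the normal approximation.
Power ≈ 0.99

Power calculation (paired t-test, normal approximation):
z_β = d · √n - z_α
z_β = 0.67 · √62 - 3.090
z_β = 0.67 · 7.874 - 3.090
z_β = 2.185

Power = Φ(z_β) = Φ(2.185) ≈ 0.986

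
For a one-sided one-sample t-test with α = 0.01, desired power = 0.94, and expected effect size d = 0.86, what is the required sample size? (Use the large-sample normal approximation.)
n = 21

Sample size formula (one-sample t-test, normal approximation):
n = ((z_α + z_β) / d)²

z_α = 2.326 (for α = 0.01, one-sided)
z_β = 1.555 (for power = 0.94)
d = 0.86

n = ((2.326 + 1.555) / 0.86)²
n = (4.513)²
n ≈ 20.37
Round up to the next whole number: n = 21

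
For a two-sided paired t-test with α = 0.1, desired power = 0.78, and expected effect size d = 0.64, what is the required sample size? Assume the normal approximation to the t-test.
n = 15 pairs

Sample size formula (paired t-test, normal approximation):
n = ((z_{α/2} + z_β) / d)²

z_{α/2} = 1.645 (for α = 0.1, two-sided)
z_β = 0.772 (for power = 0.78)
d = 0.64

n = ((1.645 + 0.772) / 0.64)²
n = (3.777)²
n ≈ 14.27
Round up to the next whole number: n = 15 pairs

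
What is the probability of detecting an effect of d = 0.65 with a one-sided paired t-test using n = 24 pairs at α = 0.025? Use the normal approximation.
Power ≈ 0.89

Power calculation (paired t-test, normal approximation):
z_β = d · √n - z_α
z_β = 0.65 · √24 - 1.960
z_β = 0.65 · 4.899 - 1.960
z_β = 1.224

Power = Φ(z_β) = Φ(1.224) ≈ 0.890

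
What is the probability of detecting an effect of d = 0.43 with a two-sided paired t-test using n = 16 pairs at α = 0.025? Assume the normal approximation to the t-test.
Power ≈ 0.30

Power calculation (paired t-test, normal approximation):
z_β = d · √n - z_{α/2}
z_β = 0.43 · √16 - 2.241
z_β = 0.43 · 4.000 - 2.241
z_β = -0.521

Power = Φ(z_β) = Φ(-0.521) ≈ 0.301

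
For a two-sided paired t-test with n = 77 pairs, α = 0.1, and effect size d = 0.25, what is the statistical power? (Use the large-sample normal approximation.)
Power ≈ 0.71

Power calculation (paired t-test, normal approximation):
z_β = d · √n - z_{α/2}
z_β = 0.25 · √77 - 1.645
z_β = 0.25 · 8.775 - 1.645
z_β = 0.549

Power = Φ(z_β) = Φ(0.549) ≈ 0.708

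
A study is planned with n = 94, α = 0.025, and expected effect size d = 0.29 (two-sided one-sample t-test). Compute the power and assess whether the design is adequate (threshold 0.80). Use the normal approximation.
Power ≈ 0.72; the study is underpowered (power < 0.80)

Power calculation (one-sample t-test, normal approximation):
z_β = d · √n - z_{α/2}
z_β = 0.29 · √94 - 2.241
z_β = 0.29 · 9.695 - 2.241
z_β = 0.570

Power = Φ(z_β) = Φ(0.570) ≈ 0.716

Effect size d = 0.29 is small by Cohen's convention (0.2/0.5/0.8).

Threshold: power ≥ 0.80 is conventionally adequate.
Power ≈ 0.72 → the study is underpowered (power < 0.80).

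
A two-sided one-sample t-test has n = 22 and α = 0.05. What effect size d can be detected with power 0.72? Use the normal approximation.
d ≈ 0.54

Minimum detectable effect (one-sample t-test, normal approximation):
d = (z_{α/2} + z_β) / √n
d = (1.960 + 0.583) / √22
d = 2.543 / 4.690
d ≈ 0.54

By Cohen's convention (0.2 small / 0.5 medium / 0.8 large): medium effect.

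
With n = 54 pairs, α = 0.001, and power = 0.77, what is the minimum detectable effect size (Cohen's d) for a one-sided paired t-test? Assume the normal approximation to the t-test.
d ≈ 0.52

Minimum detectable effect (paired t-test, normal approximation):
d = (z_α + z_β) / √n
d = (3.090 + 0.739) / √54
d = 3.829 / 7.348
d ≈ 0.52

By Cohen's convention (0.2 small / 0.5 medium / 0.8 large): medium effect.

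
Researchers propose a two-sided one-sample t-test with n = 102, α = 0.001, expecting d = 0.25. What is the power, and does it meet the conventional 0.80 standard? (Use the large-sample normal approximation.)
Power ≈ 0.22; the study is underpowered (power < 0.80)

Power calculation (one-sample t-test, normal approximation):
z_β = d · √n - z_{α/2}
z_β = 0.25 · √102 - 3.291
z_β = 0.25 · 10.100 - 3.291
z_β = -0.766

Power = Φ(z_β) = Φ(-0.766) ≈ 0.222

Effect size d = 0.25 is small by Cohen's convention (0.2/0.5/0.8).

Threshold: power ≥ 0.80 is conventionally adequate.
Power ≈ 0.22 → the study is underpowered (power < 0.80).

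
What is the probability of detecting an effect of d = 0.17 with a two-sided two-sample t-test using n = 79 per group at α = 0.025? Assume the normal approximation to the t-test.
Power ≈ 0.12

Power calculation (two-sample t-test, normal approximation):
z_β = d · √(n/2) - z_{α/2}
z_β = 0.17 · √(79/2) - 2.241
z_β = 0.17 · 6.285 - 2.241
z_β = -1.173

Power = Φ(z_β) = Φ(-1.173) ≈ 0.120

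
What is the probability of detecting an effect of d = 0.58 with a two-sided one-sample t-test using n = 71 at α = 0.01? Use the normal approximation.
Power ≈ 0.99

Power calculation (one-sample t-test, normal approximation):
z_β = d · √n - z_{α/2}
z_β = 0.58 · √71 - 2.576
z_β = 0.58 · 8.426 - 2.576
z_β = 2.311

Power = Φ(z_β) = Φ(2.311) ≈ 0.990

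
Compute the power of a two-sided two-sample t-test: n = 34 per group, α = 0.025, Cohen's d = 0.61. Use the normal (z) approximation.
Power ≈ 0.61

Power calculation (two-sample t-test, normal approximation):
z_β = d · √(n/2) - z_{α/2}
z_β = 0.61 · √(34/2) - 2.241
z_β = 0.61 · 4.123 - 2.241
z_β = 0.274

Power = Φ(z_β) = Φ(0.274) ≈ 0.608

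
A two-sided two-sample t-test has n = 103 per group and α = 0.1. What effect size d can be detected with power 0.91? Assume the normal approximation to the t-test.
d ≈ 0.42

Minimum detectable effect (two-sample t-test, normal approximation):
d = (z_{α/2} + z_β) / √(n/2)
d = (1.645 + 1.341) / √(103/2)
d = 2.986 / 7.176
d ≈ 0.42

By Cohen's convention (0.2 small / 0.5 medium / 0.8 large): small effect.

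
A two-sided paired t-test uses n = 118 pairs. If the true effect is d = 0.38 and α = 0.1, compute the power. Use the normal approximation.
Power ≈ 0.99

Power calculation (paired t-test, normal approximation):
z_β = d · √n - z_{α/2}
z_β = 0.38 · √118 - 1.645
z_β = 0.38 · 10.863 - 1.645
z_β = 2.483

Power = Φ(z_β) = Φ(2.483) ≈ 0.993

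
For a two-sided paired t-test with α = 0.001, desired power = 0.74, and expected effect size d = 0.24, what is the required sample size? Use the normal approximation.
n = 269 pairs

Sample size formula (paired t-test, normal approximation):
n = ((z_{α/2} + z_β) / d)²

z_{α/2} = 3.291 (for α = 0.001, two-sided)
z_β = 0.643 (for power = 0.74)
d = 0.24

n = ((3.291 + 0.643) / 0.24)²
n = (16.392)²
n ≈ 268.70
Round up to the next whole number: n = 269 pairs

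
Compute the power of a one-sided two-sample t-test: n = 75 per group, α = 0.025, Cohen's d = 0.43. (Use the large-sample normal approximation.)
Power ≈ 0.75

Power calculation (two-sample t-test, normal approximation):
z_β = d · √(n/2) - z_α
z_β = 0.43 · √(75/2) - 1.960
z_β = 0.43 · 6.124 - 1.960
z_β = 0.673

Power = Φ(z_β) = Φ(0.673) ≈ 0.750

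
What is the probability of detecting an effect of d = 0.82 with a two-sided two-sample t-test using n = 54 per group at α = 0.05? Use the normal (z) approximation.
Power ≈ 0.99

Power calculation (two-sample t-test, normal approximation):
z_β = d · √(n/2) - z_{α/2}
z_β = 0.82 · √(54/2) - 1.960
z_β = 0.82 · 5.196 - 1.960
z_β = 2.301

Power = Φ(z_β) = Φ(2.301) ≈ 0.989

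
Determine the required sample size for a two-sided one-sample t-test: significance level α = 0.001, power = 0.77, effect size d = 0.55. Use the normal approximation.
n = 54

Sample size formula (one-sample t-test, normal approximation):
n = ((z_{α/2} + z_β) / d)²

z_{α/2} = 3.291 (for α = 0.001, two-sided)
z_β = 0.739 (for power = 0.77)
d = 0.55

n = ((3.291 + 0.739) / 0.55)²
n = (7.327)²
n ≈ 53.68
Round up to the next whole number: n = 54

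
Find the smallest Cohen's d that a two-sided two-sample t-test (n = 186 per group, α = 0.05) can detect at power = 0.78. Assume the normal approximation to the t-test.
d ≈ 0.28

Minimum detectable effect (two-sample t-test, normal approximation):
d = (z_{α/2} + z_β) / √(n/2)
d = (1.960 + 0.772) / √(186/2)
d = 2.732 / 9.644
d ≈ 0.28

By Cohen's convention (0.2 small / 0.5 medium / 0.8 large): small effect.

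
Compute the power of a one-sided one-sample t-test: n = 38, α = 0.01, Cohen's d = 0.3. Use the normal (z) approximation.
Power ≈ 0.32

Power calculation (one-sample t-test, normal approximation):
z_β = d · √n - z_α
z_β = 0.3 · √38 - 2.326
z_β = 0.3 · 6.164 - 2.326
z_β = -0.477

Power = Φ(z_β) = Φ(-0.477) ≈ 0.317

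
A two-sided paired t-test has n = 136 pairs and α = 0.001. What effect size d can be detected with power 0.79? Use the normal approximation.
d ≈ 0.35

Minimum detectable effect (paired t-test, normal approximation):
d = (z_{α/2} + z_β) / √n
d = (3.291 + 0.806) / √136
d = 4.097 / 11.662
d ≈ 0.35

By Cohen's convention (0.2 small / 0.5 medium / 0.8 large): small effect.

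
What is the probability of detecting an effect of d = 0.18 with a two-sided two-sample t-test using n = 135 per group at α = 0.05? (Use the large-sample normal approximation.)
Power ≈ 0.32

Power calculation (two-sample t-test, normal approximation):
z_β = d · √(n/2) - z_{α/2}
z_β = 0.18 · √(135/2) - 1.960
z_β = 0.18 · 8.216 - 1.960
z_β = -0.481

Power = Φ(z_β) = Φ(-0.481) ≈ 0.315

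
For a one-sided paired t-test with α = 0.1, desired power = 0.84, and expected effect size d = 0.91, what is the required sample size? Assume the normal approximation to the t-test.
n = 7 pairs

Sample size formula (paired t-test, normal approximation):
n = ((z_α + z_β) / d)²

z_α = 1.282 (for α = 0.1, one-sided)
z_β = 0.994 (for power = 0.84)
d = 0.91

n = ((1.282 + 0.994) / 0.91)²
n = (2.501)²
n ≈ 6.26
Round up to the next whole number: n = 7 pairs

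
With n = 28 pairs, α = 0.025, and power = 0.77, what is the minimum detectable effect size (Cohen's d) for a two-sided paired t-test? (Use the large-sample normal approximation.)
d ≈ 0.56

Minimum detectable effect (paired t-test, normal approximation):
d = (z_{α/2} + z_β) / √n
d = (2.241 + 0.739) / √28
d = 2.980 / 5.292
d ≈ 0.56

By Cohen's convention (0.2 small / 0.5 medium / 0.8 large): medium effect.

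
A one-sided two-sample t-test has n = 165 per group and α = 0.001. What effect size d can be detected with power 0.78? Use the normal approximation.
d ≈ 0.43

Minimum detectable effect (two-sample t-test, normal approximation):
d = (z_α + z_β) / √(n/2)
d = (3.090 + 0.772) / √(165/2)
d = 3.862 / 9.083
d ≈ 0.43

By Cohen's convention (0.2 small / 0.5 medium / 0.8 large): small effect.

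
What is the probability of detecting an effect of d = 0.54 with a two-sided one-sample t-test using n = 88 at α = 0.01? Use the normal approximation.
Power ≈ 0.99

Power calculation (one-sample t-test, normal approximation):
z_β = d · √n - z_{α/2}
z_β = 0.54 · √88 - 2.576
z_β = 0.54 · 9.381 - 2.576
z_β = 2.490

Power = Φ(z_β) = Φ(2.490) ≈ 0.994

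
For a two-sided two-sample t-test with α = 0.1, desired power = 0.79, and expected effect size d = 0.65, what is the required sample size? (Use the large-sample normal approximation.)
n = 29 per group

Sample size formula (two-sample t-test, normal approximation):
n = 2 · ((z_{α/2} + z_β) / d)²

z_{α/2} = 1.645 (for α = 0.1, two-sided)
z_β = 0.806 (for power = 0.79)
d = 0.65

n = 2 · ((1.645 + 0.806) / 0.65)²
n = 2 · (3.771)²
n ≈ 28.44
Round up to the next whole number: n = 29 per group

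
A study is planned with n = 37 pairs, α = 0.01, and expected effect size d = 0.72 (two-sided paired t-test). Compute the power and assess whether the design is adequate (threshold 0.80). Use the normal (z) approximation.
Power ≈ 0.96; the study is adequately powered (power ≥ 0.80)

Power calculation (paired t-test, normal approximation):
z_β = d · √n - z_{α/2}
z_β = 0.72 · √37 - 2.576
z_β = 0.72 · 6.083 - 2.576
z_β = 1.804

Power = Φ(z_β) = Φ(1.804) ≈ 0.964

Effect size d = 0.72 is medium by Cohen's convention (0.2/0.5/0.8).

Threshold: power ≥ 0.80 is conventionally adequate.
Power ≈ 0.96 → the study is adequately powered (power ≥ 0.80).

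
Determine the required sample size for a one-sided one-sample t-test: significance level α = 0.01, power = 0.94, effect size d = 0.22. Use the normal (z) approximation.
n = 312

Sample size formula (one-sample t-test, normal approximation):
n = ((z_α + z_β) / d)²

z_α = 2.326 (for α = 0.01, one-sided)
z_β = 1.555 (for power = 0.94)
d = 0.22

n = ((2.326 + 1.555) / 0.22)²
n = (17.641)²
n ≈ 311.20
Round up to the next whole number: n = 312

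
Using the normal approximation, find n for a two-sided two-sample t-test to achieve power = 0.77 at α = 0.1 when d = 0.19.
n = 315 per group

Sample size formula (two-sample t-test, normal approximation):
n = 2 · ((z_{α/2} + z_β) / d)²

z_{α/2} = 1.645 (for α = 0.1, two-sided)
z_β = 0.739 (for power = 0.77)
d = 0.19

n = 2 · ((1.645 + 0.739) / 0.19)²
n = 2 · (12.547)²
n ≈ 314.85
Round up to the next whole number: n = 315 per group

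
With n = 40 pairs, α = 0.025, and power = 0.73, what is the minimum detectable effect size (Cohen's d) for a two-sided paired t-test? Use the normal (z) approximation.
d ≈ 0.45

Minimum detectable effect (paired t-test, normal approximation):
d = (z_{α/2} + z_β) / √n
d = (2.241 + 0.613) / √40
d = 2.854 / 6.325
d ≈ 0.45

By Cohen's convention (0.2 small / 0.5 medium / 0.8 large): small effect.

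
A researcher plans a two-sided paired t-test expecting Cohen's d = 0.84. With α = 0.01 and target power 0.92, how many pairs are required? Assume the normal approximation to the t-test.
n = 23 pairs

Sample size formula (paired t-test, normal approximation):
n = ((z_{α/2} + z_β) / d)²

z_{α/2} = 2.576 (for α = 0.01, two-sided)
z_β = 1.405 (for power = 0.92)
d = 0.84

n = ((2.576 + 1.405) / 0.84)²
n = (4.739)²
n ≈ 22.46
Round up to the next whole number: n = 23 pairs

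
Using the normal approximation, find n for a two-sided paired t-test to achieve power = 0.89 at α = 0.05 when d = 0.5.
n = 41 pairs

Sample size formula (paired t-test, normal approximation):
n = ((z_{α/2} + z_β) / d)²

z_{α/2} = 1.960 (for α = 0.05, two-sided)
z_β = 1.227 (for power = 0.89)
d = 0.5

n = ((1.960 + 1.227) / 0.5)²
n = (6.374)²
n ≈ 40.63
Round up to the next whole number: n = 41 pairs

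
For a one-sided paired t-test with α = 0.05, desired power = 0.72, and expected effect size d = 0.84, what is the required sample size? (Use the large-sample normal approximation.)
n = 8 pairs

Sample size formula (paired t-test, normal approximation):
n = ((z_α + z_β) / d)²

z_α = 1.645 (for α = 0.05, one-sided)
z_β = 0.583 (for power = 0.72)
d = 0.84

n = ((1.645 + 0.583) / 0.84)²
n = (2.652)²
n ≈ 7.03
Round up to the next whole number: n = 8 pairs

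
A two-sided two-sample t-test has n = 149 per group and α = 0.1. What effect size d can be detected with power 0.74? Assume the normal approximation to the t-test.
d ≈ 0.27

Minimum detectable effect (two-sample t-test, normal approximation):
d = (z_{α/2} + z_β) / √(n/2)
d = (1.645 + 0.643) / √(149/2)
d = 2.288 / 8.631
d ≈ 0.27

By Cohen's convention (0.2 small / 0.5 medium / 0.8 large): small effect.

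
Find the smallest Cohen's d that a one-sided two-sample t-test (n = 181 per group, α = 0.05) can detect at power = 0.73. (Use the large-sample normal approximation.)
d ≈ 0.24

Minimum detectable effect (two-sample t-test, normal approximation):
d = (z_α + z_β) / √(n/2)
d = (1.645 + 0.613) / √(181/2)
d = 2.258 / 9.513
d ≈ 0.24

By Cohen's convention (0.2 small / 0.5 medium / 0.8 large): small effect.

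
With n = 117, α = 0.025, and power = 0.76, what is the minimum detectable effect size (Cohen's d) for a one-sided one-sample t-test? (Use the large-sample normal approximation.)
d ≈ 0.25

Minimum detectable effect (one-sample t-test, normal approximation):
d = (z_α + z_β) / √n
d = (1.960 + 0.706) / √117
d = 2.666 / 10.817
d ≈ 0.25

By Cohen's convention (0.2 small / 0.5 medium / 0.8 large): small effect.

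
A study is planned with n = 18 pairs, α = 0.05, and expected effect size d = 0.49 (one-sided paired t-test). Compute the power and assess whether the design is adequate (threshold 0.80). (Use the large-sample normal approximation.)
Power ≈ 0.67; the study is underpowered (power < 0.80)

Power calculation (paired t-test, normal approximation):
z_β = d · √n - z_α
z_β = 0.49 · √18 - 1.645
z_β = 0.49 · 4.243 - 1.645
z_β = 0.434

Power = Φ(z_β) = Φ(0.434) ≈ 0.668

Effect size d = 0.49 is small by Cohen's convention (0.2/0.5/0.8).

Threshold: power ≥ 0.80 is conventionally adequate.
Power ≈ 0.67 → the study is underpowered (power < 0.80).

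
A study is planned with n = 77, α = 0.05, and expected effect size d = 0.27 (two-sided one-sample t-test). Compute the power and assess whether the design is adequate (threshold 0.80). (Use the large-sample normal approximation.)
Power ≈ 0.66; the study is underpowered (power < 0.80)

Power calculation (one-sample t-test, normal approximation):
z_β = d · √n - z_{α/2}
z_β = 0.27 · √77 - 1.960
z_β = 0.27 · 8.775 - 1.960
z_β = 0.409

Power = Φ(z_β) = Φ(0.409) ≈ 0.659

Effect size d = 0.27 is small by Cohen's convention (0.2/0.5/0.8).

Threshold: power ≥ 0.80 is conventionally adequate.
Power ≈ 0.66 → the study is underpowered (power < 0.80).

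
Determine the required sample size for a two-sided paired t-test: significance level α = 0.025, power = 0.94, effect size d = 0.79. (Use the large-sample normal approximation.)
n = 24 pairs

Sample size formula (paired t-test, normal approximation):
n = ((z_{α/2} + z_β) / d)²

z_{α/2} = 2.241 (for α = 0.025, two-sided)
z_β = 1.555 (for power = 0.94)
d = 0.79

n = ((2.241 + 1.555) / 0.79)²
n = (4.805)²
n ≈ 23.09
Round up to the next whole number: n = 24 pairs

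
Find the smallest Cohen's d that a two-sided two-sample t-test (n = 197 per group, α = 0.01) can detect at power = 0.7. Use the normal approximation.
d ≈ 0.31

Minimum detectable effect (two-sample t-test, normal approximation):
d = (z_{α/2} + z_β) / √(n/2)
d = (2.576 + 0.524) / √(197/2)
d = 3.100 / 9.925
d ≈ 0.31

By Cohen's convention (0.2 small / 0.5 medium / 0.8 large): small effect.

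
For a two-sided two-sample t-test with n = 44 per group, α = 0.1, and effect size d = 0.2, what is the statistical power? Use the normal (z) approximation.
Power ≈ 0.24

Power calculation (two-sample t-test, normal approximation):
z_β = d · √(n/2) - z_{α/2}
z_β = 0.2 · √(44/2) - 1.645
z_β = 0.2 · 4.690 - 1.645
z_β = -0.707

Power = Φ(z_β) = Φ(-0.707) ≈ 0.240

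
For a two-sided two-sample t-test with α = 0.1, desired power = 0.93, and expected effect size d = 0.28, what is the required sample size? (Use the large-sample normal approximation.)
n = 249 per group

Sample size formula (two-sample t-test, normal approximation):
n = 2 · ((z_{α/2} + z_β) / d)²

z_{α/2} = 1.645 (for α = 0.1, two-sided)
z_β = 1.476 (for power = 0.93)
d = 0.28

n = 2 · ((1.645 + 1.476) / 0.28)²
n = 2 · (11.146)²
n ≈ 248.47
Round up to the next whole number: n = 249 per group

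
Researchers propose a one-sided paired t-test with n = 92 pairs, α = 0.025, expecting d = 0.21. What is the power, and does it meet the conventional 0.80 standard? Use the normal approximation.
Power ≈ 0.52; the study is underpowered (power < 0.80)

Power calculation (paired t-test, normal approximation):
z_β = d · √n - z_α
z_β = 0.21 · √92 - 1.960
z_β = 0.21 · 9.592 - 1.960
z_β = 0.054

Power = Φ(z_β) = Φ(0.054) ≈ 0.522

Effect size d = 0.21 is small by Cohen's convention (0.2/0.5/0.8).

Threshold: power ≥ 0.80 is conventionally adequate.
Power ≈ 0.52 → the study is underpowered (power < 0.80).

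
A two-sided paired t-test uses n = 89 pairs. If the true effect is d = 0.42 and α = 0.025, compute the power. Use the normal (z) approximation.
Power ≈ 0.96

Power calculation (paired t-test, normal approximation):
z_β = d · √n - z_{α/2}
z_β = 0.42 · √89 - 2.241
z_β = 0.42 · 9.434 - 2.241
z_β = 1.721

Power = Φ(z_β) = Φ(1.721) ≈ 0.957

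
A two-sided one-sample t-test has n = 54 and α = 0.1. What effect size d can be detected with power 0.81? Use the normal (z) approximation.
d ≈ 0.34

Minimum detectable effect (one-sample t-test, normal approximation):
d = (z_{α/2} + z_β) / √n
d = (1.645 + 0.878) / √54
d = 2.523 / 7.348
d ≈ 0.34

By Cohen's convention (0.2 small / 0.5 medium / 0.8 large): small effect.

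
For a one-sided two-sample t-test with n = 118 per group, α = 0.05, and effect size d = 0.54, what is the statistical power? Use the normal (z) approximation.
Power ≈ 0.99

Power calculation (two-sample t-test, normal approximation):
z_β = d · √(n/2) - z_α
z_β = 0.54 · √(118/2) - 1.645
z_β = 0.54 · 7.681 - 1.645
z_β = 2.503

Power = Φ(z_β) = Φ(2.503) ≈ 0.994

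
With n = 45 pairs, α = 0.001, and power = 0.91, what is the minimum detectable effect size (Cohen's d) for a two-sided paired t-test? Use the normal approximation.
d ≈ 0.69

Minimum detectable effect (paired t-test, normal approximation):
d = (z_{α/2} + z_β) / √n
d = (3.291 + 1.341) / √45
d = 4.631 / 6.708
d ≈ 0.69

By Cohen's convention (0.2 small / 0.5 medium / 0.8 large): medium effect.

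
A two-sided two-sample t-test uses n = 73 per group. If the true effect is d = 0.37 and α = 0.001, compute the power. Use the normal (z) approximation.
Power ≈ 0.15

Power calculation (two-sample t-test, normal approximation):
z_β = d · √(n/2) - z_{α/2}
z_β = 0.37 · √(73/2) - 3.291
z_β = 0.37 · 6.042 - 3.291
z_β = -1.055

Power = Φ(z_β) = Φ(-1.055) ≈ 0.146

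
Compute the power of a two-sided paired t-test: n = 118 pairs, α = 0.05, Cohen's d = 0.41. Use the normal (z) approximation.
Power ≈ 0.99

Power calculation (paired t-test, normal approximation):
z_β = d · √n - z_{α/2}
z_β = 0.41 · √118 - 1.960
z_β = 0.41 · 10.863 - 1.960
z_β = 2.494

Power = Φ(z_β) = Φ(2.494) ≈ 0.994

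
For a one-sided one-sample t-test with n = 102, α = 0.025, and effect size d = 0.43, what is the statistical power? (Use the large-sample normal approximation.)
Power ≈ 0.99

Power calculation (one-sample t-test, normal approximation):
z_β = d · √n - z_α
z_β = 0.43 · √102 - 1.960
z_β = 0.43 · 10.100 - 1.960
z_β = 2.383

Power = Φ(z_β) = Φ(2.383) ≈ 0.991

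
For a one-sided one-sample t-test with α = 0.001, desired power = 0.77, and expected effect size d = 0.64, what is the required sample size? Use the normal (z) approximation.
n = 36

Sample size formula (one-sample t-test, normal approximation):
n = ((z_α + z_β) / d)²

z_α = 3.090 (for α = 0.001, one-sided)
z_β = 0.739 (for power = 0.77)
d = 0.64

n = ((3.090 + 0.739) / 0.64)²
n = (5.983)²
n ≈ 35.80
Round up to the next whole number: n = 36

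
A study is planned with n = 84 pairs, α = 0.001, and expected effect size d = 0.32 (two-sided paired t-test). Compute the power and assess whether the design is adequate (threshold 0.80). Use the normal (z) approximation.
Power ≈ 0.36; the study is underpowered (power < 0.80)

Power calculation (paired t-test, normal approximation):
z_β = d · √n - z_{α/2}
z_β = 0.32 · √84 - 3.291
z_β = 0.32 · 9.165 - 3.291
z_β = -0.358

Power = Φ(z_β) = Φ(-0.358) ≈ 0.360

Effect size d = 0.32 is small by Cohen's convention (0.2/0.5/0.8).

Threshold: power ≥ 0.80 is conventionally adequate.
Power ≈ 0.36 → the study is underpowered (power < 0.80).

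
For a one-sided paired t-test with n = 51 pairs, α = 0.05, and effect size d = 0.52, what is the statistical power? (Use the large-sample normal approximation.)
Power ≈ 0.98

Power calculation (paired t-test, normal approximation):
z_β = d · √n - z_α
z_β = 0.52 · √51 - 1.645
z_β = 0.52 · 7.141 - 1.645
z_β = 2.069

Power = Φ(z_β) = Φ(2.069) ≈ 0.981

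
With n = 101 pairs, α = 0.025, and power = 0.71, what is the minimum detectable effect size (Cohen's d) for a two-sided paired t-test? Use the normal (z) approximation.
d ≈ 0.28

Minimum detectable effect (paired t-test, normal approximation):
d = (z_{α/2} + z_β) / √n
d = (2.241 + 0.553) / √101
d = 2.795 / 10.050
d ≈ 0.28

By Cohen's convention (0.2 small / 0.5 medium / 0.8 large): small effect.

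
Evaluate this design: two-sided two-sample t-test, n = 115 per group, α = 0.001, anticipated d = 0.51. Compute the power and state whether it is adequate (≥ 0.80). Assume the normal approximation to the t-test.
Power ≈ 0.72; the study is underpowered (power < 0.80)

Power calculation (two-sample t-test, normal approximation):
z_β = d · √(n/2) - z_{α/2}
z_β = 0.51 · √(115/2) - 3.291
z_β = 0.51 · 7.583 - 3.291
z_β = 0.577

Power = Φ(z_β) = Φ(0.577) ≈ 0.718

Effect size d = 0.51 is medium by Cohen's convention (0.2/0.5/0.8).

Threshold: power ≥ 0.80 is conventionally adequate.
Power ≈ 0.72 → the study is underpowered (power < 0.80).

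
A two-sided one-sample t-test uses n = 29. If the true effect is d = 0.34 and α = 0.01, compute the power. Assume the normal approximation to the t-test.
Power ≈ 0.23

Power calculation (one-sample t-test, normal approximation):
z_β = d · √n - z_{α/2}
z_β = 0.34 · √29 - 2.576
z_β = 0.34 · 5.385 - 2.576
z_β = -0.745

Power = Φ(z_β) = Φ(-0.745) ≈ 0.228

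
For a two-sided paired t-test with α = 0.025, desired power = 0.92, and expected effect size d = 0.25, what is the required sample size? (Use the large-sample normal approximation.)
n = 213 pairs

Sample size formula (paired t-test, normal approximation):
n = ((z_{α/2} + z_β) / d)²

z_{α/2} = 2.241 (for α = 0.025, two-sided)
z_β = 1.405 (for power = 0.92)
d = 0.25

n = ((2.241 + 1.405) / 0.25)²
n = (14.584)²
n ≈ 212.69
Round up to the next whole number: n = 213 pairs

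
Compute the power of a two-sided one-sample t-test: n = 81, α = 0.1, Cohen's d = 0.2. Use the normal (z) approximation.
Power ≈ 0.56

Power calculation (one-sample t-test, normal approximation):
z_β = d · √n - z_{α/2}
z_β = 0.2 · √81 - 1.645
z_β = 0.2 · 9.000 - 1.645
z_β = 0.155

Power = Φ(z_β) = Φ(0.155) ≈ 0.562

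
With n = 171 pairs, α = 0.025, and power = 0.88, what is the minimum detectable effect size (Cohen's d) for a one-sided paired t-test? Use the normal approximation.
d ≈ 0.24

Minimum detectable effect (paired t-test, normal approximation):
d = (z_α + z_β) / √n
d = (1.960 + 1.175) / √171
d = 3.135 / 13.077
d ≈ 0.24

By Cohen's convention (0.2 small / 0.5 medium / 0.8 large): small effect.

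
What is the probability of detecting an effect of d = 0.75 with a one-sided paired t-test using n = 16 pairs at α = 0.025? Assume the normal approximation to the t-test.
Power ≈ 0.85

Power calculation (paired t-test, normal approximation):
z_β = d · √n - z_α
z_β = 0.75 · √16 - 1.960
z_β = 0.75 · 4.000 - 1.960
z_β = 1.040

Power = Φ(z_β) = Φ(1.040) ≈ 0.851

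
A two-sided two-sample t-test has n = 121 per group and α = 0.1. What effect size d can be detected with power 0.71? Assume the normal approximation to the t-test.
d ≈ 0.28

Minimum detectable effect (two-sample t-test, normal approximation):
d = (z_{α/2} + z_β) / √(n/2)
d = (1.645 + 0.553) / √(121/2)
d = 2.198 / 7.778
d ≈ 0.28

By Cohen's convention (0.2 small / 0.5 medium / 0.8 large): small effect.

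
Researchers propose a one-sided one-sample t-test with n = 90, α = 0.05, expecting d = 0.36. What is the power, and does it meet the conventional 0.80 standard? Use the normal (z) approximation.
Power ≈ 0.96; the study is adequately powered (power ≥ 0.80)

Power calculation (one-sample t-test, normal approximation):
z_β = d · √n - z_α
z_β = 0.36 · √90 - 1.645
z_β = 0.36 · 9.487 - 1.645
z_β = 1.770

Power = Φ(z_β) = Φ(1.770) ≈ 0.962

Effect size d = 0.36 is small by Cohen's convention (0.2/0.5/0.8).

Threshold: power ≥ 0.80 is conventionally adequate.
Power ≈ 0.96 → the study is adequately powered (power ≥ 0.80).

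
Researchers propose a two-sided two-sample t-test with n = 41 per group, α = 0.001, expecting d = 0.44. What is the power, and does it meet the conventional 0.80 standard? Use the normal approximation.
Power ≈ 0.10; the study is underpowered (power < 0.80)

Power calculation (two-sample t-test, normal approximation):
z_β = d · √(n/2) - z_{α/2}
z_β = 0.44 · √(41/2) - 3.291
z_β = 0.44 · 4.528 - 3.291
z_β = -1.298

Power = Φ(z_β) = Φ(-1.298) ≈ 0.097

Effect size d = 0.44 is small by Cohen's convention (0.2/0.5/0.8).

Threshold: power ≥ 0.80 is conventionally adequate.
Power ≈ 0.10 → the study is underpowered (power < 0.80).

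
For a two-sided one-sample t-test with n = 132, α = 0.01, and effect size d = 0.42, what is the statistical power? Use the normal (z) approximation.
Power ≈ 0.99

Power calculation (one-sample t-test, normal approximation):
z_β = d · √n - z_{α/2}
z_β = 0.42 · √132 - 2.576
z_β = 0.42 · 11.489 - 2.576
z_β = 2.250

Power = Φ(z_β) = Φ(2.250) ≈ 0.988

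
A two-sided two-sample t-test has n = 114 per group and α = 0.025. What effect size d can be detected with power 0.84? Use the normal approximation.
d ≈ 0.43

Minimum detectable effect (two-sample t-test, normal approximation):
d = (z_{α/2} + z_β) / √(n/2)
d = (2.241 + 0.994) / √(114/2)
d = 3.236 / 7.550
d ≈ 0.43

By Cohen's convention (0.2 small / 0.5 medium / 0.8 large): small effect.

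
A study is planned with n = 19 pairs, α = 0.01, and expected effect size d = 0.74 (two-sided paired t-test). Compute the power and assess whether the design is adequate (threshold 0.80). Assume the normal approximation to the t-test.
Power ≈ 0.74; the study is underpowered (power < 0.80)

Power calculation (paired t-test, normal approximation):
z_β = d · √n - z_{α/2}
z_β = 0.74 · √19 - 2.576
z_β = 0.74 · 4.359 - 2.576
z_β = 0.650

Power = Φ(z_β) = Φ(0.650) ≈ 0.742

Effect size d = 0.74 is medium by Cohen's convention (0.2/0.5/0.8).

Threshold: power ≥ 0.80 is conventionally adequate.
Power ≈ 0.74 → the study is underpowered (power < 0.80).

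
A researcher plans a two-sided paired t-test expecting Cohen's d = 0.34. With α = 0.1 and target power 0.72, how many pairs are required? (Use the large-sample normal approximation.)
n = 43 pairs

Sample size formula (paired t-test, normal approximation):
n = ((z_{α/2} + z_β) / d)²

z_{α/2} = 1.645 (for α = 0.1, two-sided)
z_β = 0.583 (for power = 0.72)
d = 0.34

n = ((1.645 + 0.583) / 0.34)²
n = (6.553)²
n ≈ 42.94
Round up to the next whole number: n = 43 pairs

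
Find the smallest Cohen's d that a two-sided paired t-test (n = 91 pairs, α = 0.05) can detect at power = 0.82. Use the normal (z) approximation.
d ≈ 0.30

Minimum detectable effect (paired t-test, normal approximation):
d = (z_{α/2} + z_β) / √n
d = (1.960 + 0.915) / √91
d = 2.875 / 9.539
d ≈ 0.30

By Cohen's convention (0.2 small / 0.5 medium / 0.8 large): small effect.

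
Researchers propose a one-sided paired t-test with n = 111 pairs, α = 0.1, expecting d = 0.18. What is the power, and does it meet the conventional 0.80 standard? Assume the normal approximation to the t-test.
Power ≈ 0.73; the study is underpowered (power < 0.80)

Power calculation (paired t-test, normal approximation):
z_β = d · √n - z_α
z_β = 0.18 · √111 - 1.282
z_β = 0.18 · 10.536 - 1.282
z_β = 0.615

Power = Φ(z_β) = Φ(0.615) ≈ 0.731

Effect size d = 0.18 is very small by Cohen's convention (0.2/0.5/0.8).

Threshold: power ≥ 0.80 is conventionally adequate.
Power ≈ 0.73 → the study is underpowered (power < 0.80).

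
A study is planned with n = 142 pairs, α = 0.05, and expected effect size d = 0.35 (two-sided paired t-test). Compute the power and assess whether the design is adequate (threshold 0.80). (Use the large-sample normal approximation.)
Power ≈ 0.99; the study is adequately powered (power ≥ 0.80)

Power calculation (paired t-test, normal approximation):
z_β = d · √n - z_{α/2}
z_β = 0.35 · √142 - 1.960
z_β = 0.35 · 11.916 - 1.960
z_β = 2.211

Power = Φ(z_β) = Φ(2.211) ≈ 0.986

Effect size d = 0.35 is small by Cohen's convention (0.2/0.5/0.8).

Threshold: power ≥ 0.80 is conventionally adequate.
Power ≈ 0.99 → the study is adequately powered (power ≥ 0.80).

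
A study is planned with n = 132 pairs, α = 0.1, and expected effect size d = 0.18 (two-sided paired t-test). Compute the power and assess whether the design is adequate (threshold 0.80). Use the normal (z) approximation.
Power ≈ 0.66; the study is underpowered (power < 0.80)

Power calculation (paired t-test, normal approximation):
z_β = d · √n - z_{α/2}
z_β = 0.18 · √132 - 1.645
z_β = 0.18 · 11.489 - 1.645
z_β = 0.423

Power = Φ(z_β) = Φ(0.423) ≈ 0.664

Effect size d = 0.18 is very small by Cohen's convention (0.2/0.5/0.8).

Threshold: power ≥ 0.80 is conventionally adequate.
Power ≈ 0.66 → the study is underpowered (power < 0.80).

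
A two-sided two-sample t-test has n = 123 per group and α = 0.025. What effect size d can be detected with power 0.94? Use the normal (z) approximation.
d ≈ 0.48

Minimum detectable effect (two-sample t-test, normal approximation):
d = (z_{α/2} + z_β) / √(n/2)
d = (2.241 + 1.555) / √(123/2)
d = 3.796 / 7.842
d ≈ 0.48

By Cohen's convention (0.2 small / 0.5 medium / 0.8 large): small effect.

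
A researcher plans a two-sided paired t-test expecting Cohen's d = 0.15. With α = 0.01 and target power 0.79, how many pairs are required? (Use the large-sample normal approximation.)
n = 509 pairs

Sample size formula (paired t-test, normal approximation):
n = ((z_{α/2} + z_β) / d)²

z_{α/2} = 2.576 (for α = 0.01, two-sided)
z_β = 0.806 (for power = 0.79)
d = 0.15

n = ((2.576 + 0.806) / 0.15)²
n = (22.547)²
n ≈ 508.37
Round up to the next whole number: n = 509 pairs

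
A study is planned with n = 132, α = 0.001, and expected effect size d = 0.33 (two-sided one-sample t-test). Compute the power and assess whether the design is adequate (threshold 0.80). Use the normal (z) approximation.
Power ≈ 0.69; the study is underpowered (power < 0.80)

Power calculation (one-sample t-test, normal approximation):
z_β = d · √n - z_{α/2}
z_β = 0.33 · √132 - 3.291
z_β = 0.33 · 11.489 - 3.291
z_β = 0.501

Power = Φ(z_β) = Φ(0.501) ≈ 0.692

Effect size d = 0.33 is small by Cohen's convention (0.2/0.5/0.8).

Threshold: power ≥ 0.80 is conventionally adequate.
Power ≈ 0.69 → the study is underpowered (power < 0.80).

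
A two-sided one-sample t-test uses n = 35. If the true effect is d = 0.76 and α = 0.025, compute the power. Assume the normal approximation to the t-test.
Power ≈ 0.99

Power calculation (one-sample t-test, normal approximation):
z_β = d · √n - z_{α/2}
z_β = 0.76 · √35 - 2.241
z_β = 0.76 · 5.916 - 2.241
z_β = 2.255

Power = Φ(z_β) = Φ(2.255) ≈ 0.988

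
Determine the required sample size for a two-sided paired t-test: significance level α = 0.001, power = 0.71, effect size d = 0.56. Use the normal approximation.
n = 48 pairs

Sample size formula (paired t-test, normal approximation):
n = ((z_{α/2} + z_β) / d)²

z_{α/2} = 3.291 (for α = 0.001, two-sided)
z_β = 0.553 (for power = 0.71)
d = 0.56

n = ((3.291 + 0.553) / 0.56)²
n = (6.864)²
n ≈ 47.11
Round up to the next whole number: n = 48 pairs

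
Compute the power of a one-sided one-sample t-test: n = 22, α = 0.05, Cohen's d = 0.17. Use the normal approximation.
Power ≈ 0.20

Power calculation (one-sample t-test, normal approximation):
z_β = d · √n - z_α
z_β = 0.17 · √22 - 1.645
z_β = 0.17 · 4.690 - 1.645
z_β = -0.847

Power = Φ(z_β) = Φ(-0.847) ≈ 0.198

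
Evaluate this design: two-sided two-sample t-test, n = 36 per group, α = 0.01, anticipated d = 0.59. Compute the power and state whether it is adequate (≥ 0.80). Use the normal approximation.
Power ≈ 0.47; the study is underpowered (power < 0.80)

Power calculation (two-sample t-test, normal approximation):
z_β = d · √(n/2) - z_{α/2}
z_β = 0.59 · √(36/2) - 2.576
z_β = 0.59 · 4.243 - 2.576
z_β = -0.073

Power = Φ(z_β) = Φ(-0.073) ≈ 0.471

Effect size d = 0.59 is medium by Cohen's convention (0.2/0.5/0.8).

Threshold: power ≥ 0.80 is conventionally adequate.
Power ≈ 0.47 → the study is underpowered (power < 0.80).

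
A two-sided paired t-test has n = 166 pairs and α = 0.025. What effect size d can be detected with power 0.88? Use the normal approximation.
d ≈ 0.27

Minimum detectable effect (paired t-test, normal approximation):
d = (z_{α/2} + z_β) / √n
d = (2.241 + 1.175) / √166
d = 3.416 / 12.884
d ≈ 0.27

By Cohen's convention (0.2 small / 0.5 medium / 0.8 large): small effect.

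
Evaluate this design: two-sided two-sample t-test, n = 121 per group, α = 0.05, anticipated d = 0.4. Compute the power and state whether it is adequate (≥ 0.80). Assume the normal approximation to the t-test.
Power ≈ 0.88; the study is adequately powered (power ≥ 0.80)

Power calculation (two-sample t-test, normal approximation):
z_β = d · √(n/2) - z_{α/2}
z_β = 0.4 · √(121/2) - 1.960
z_β = 0.4 · 7.778 - 1.960
z_β = 1.151

Power = Φ(z_β) = Φ(1.151) ≈ 0.875

Effect size d = 0.4 is small by Cohen's convention (0.2/0.5/0.8).

Threshold: power ≥ 0.80 is conventionally adequate.
Power ≈ 0.88 → the study is adequately powered (power ≥ 0.80).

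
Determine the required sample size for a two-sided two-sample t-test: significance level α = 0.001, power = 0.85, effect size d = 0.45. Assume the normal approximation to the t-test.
n = 185 per group

Sample size formula (two-sample t-test, normal approximation):
n = 2 · ((z_{α/2} + z_β) / d)²

z_{α/2} = 3.291 (for α = 0.001, two-sided)
z_β = 1.036 (for power = 0.85)
d = 0.45

n = 2 · ((3.291 + 1.036) / 0.45)²
n = 2 · (9.616)²
n ≈ 184.93
Round up to the next whole number: n = 185 per group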